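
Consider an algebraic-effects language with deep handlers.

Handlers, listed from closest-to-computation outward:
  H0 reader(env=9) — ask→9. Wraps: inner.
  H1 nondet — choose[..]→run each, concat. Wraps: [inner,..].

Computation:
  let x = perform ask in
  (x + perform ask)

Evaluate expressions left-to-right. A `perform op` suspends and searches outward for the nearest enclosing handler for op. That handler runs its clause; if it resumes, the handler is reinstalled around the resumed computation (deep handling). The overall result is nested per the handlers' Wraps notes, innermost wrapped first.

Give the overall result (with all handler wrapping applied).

Answer: [18]

Step-by-step:
ask @ H0 ⇒ 9
ask @ H0 ⇒ 9
H0 returns 18
H1 returns [18]
= [18]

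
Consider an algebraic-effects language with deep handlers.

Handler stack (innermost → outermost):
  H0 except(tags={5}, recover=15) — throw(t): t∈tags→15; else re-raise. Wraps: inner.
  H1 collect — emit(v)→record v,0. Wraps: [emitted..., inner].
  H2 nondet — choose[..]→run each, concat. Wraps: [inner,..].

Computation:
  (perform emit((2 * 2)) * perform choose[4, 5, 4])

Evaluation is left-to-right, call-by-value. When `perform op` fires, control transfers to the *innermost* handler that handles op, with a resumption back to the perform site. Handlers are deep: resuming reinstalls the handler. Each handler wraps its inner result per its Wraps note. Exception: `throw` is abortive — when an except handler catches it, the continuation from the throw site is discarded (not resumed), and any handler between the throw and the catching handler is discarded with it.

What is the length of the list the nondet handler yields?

Step-by-step:
emit(4) @ H1 ⇒ out+=4
choose[4, 5, 4] @ H2
  branch[0] choose=4:
    H0 returns 0
    H1 returns [4, 0]
    H2 returns [[4, 0]]
  branch[1] choose=5:
    H0 returns 0
    H1 returns [4, 0]
    H2 returns [[4, 0]]
  branch[2] choose=4:
    H0 returns 0
    H1 returns [4, 0]
    H2 returns [[4, 0]]
= [[4, 0], [4, 0], [4, 0]]

Answer: 3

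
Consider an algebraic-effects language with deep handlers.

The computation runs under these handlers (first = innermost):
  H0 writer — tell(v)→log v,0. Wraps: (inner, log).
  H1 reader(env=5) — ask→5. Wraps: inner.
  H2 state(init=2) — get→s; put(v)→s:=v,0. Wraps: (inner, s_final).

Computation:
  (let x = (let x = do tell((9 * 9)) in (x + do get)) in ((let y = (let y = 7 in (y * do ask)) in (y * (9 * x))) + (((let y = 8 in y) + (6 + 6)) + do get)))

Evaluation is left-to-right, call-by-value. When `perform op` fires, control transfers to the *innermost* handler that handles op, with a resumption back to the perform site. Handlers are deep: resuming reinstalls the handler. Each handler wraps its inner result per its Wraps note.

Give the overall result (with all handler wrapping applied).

Answer: ((652, (81)), 2)

Evaluation trace:
tell(81) @ H0 ⇒ log+=81
get @ H2 ⇒ 2
ask @ H1 ⇒ 5
get @ H2 ⇒ 2
H0 returns (652, (81))
H1 returns (652, (81))
H2 returns ((652, (81)), 2)
= ((652, (81)), 2)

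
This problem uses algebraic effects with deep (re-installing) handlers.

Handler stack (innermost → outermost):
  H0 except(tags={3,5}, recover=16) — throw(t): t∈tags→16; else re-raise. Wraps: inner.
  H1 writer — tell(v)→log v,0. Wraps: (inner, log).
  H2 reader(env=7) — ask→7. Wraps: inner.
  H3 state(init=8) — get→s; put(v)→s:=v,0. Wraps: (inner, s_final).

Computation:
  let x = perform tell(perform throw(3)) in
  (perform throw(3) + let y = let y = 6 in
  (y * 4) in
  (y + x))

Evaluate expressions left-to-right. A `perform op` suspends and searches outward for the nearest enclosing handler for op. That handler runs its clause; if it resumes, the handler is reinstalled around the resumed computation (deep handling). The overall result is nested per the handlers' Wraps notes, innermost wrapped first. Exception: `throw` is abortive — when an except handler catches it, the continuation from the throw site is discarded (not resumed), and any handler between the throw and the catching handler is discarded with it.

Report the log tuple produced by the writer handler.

Answer: ()

Evaluation trace:
throw(3) @ H0 caught ⇒ 16
H1 returns (16, ())
H2 returns (16, ())
H3 returns ((16, ()), 8)
= ((16, ()), 8)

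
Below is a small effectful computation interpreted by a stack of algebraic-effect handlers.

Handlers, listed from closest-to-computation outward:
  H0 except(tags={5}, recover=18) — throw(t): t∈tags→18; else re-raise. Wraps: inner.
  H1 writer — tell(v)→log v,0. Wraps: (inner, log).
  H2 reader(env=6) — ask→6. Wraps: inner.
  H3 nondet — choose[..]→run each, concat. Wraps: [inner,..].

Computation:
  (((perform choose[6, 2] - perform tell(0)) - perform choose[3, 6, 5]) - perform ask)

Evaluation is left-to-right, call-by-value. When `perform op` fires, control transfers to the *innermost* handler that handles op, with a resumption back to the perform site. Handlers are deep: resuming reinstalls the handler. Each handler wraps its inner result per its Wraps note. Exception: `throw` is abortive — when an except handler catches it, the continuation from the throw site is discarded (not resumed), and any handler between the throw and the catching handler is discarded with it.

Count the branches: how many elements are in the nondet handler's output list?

Evaluation trace:
choose[6, 2] @ H3
  branch[0] choose=6:
    tell(0) @ H1 ⇒ log+=0
    choose[3, 6, 5] @ H3
      branch[0] choose=3:
        ask @ H2 ⇒ 6
        H0 returns -3
        H1 returns (-3, (0))
        H2 returns (-3, (0))
        H3 returns [(-3, (0))]
      branch[1] choose=6:
        ask @ H2 ⇒ 6
        H0 returns -6
        H1 returns (-6, (0))
        H2 returns (-6, (0))
        H3 returns [(-6, (0))]
      branch[2] choose=5:
        ask @ H2 ⇒ 6
        H0 returns -5
        H1 returns (-5, (0))
        H2 returns (-5, (0))
        H3 returns [(-5, (0))]
  branch[1] choose=2:
    tell(0) @ H1 ⇒ log+=0
    choose[3, 6, 5] @ H3
      branch[0] choose=3:
        ask @ H2 ⇒ 6
        H0 returns -7
        H1 returns (-7, (0))
        H2 returns (-7, (0))
        H3 returns [(-7, (0))]
      branch[1] choose=6:
        ask @ H2 ⇒ 6
        H0 returns -10
        H1 returns (-10, (0))
        H2 returns (-10, (0))
        H3 returns [(-10, (0))]
      branch[2] choose=5:
        ask @ H2 ⇒ 6
        H0 returns -9
        H1 returns (-9, (0))
        H2 returns (-9, (0))
        H3 returns [(-9, (0))]
= [(-3, (0)), (-6, (0)), (-5, (0)), (-7, (0)), (-10, (0)), (-9, (0))]

Answer: 6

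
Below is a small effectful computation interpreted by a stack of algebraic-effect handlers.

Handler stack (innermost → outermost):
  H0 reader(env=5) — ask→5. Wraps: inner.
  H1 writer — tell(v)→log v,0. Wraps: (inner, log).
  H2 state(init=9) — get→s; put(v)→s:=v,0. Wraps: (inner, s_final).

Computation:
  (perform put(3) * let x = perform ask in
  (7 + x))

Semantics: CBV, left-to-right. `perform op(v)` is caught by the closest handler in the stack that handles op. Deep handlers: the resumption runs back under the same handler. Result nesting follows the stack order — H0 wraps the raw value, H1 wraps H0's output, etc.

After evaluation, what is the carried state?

Answer: 3

Working:
put(3) @ H2 ⇒ s:=3
ask @ H0 ⇒ 5
H0 returns 0
H1 returns (0, ())
H2 returns ((0, ()), 3)
= ((0, ()), 3)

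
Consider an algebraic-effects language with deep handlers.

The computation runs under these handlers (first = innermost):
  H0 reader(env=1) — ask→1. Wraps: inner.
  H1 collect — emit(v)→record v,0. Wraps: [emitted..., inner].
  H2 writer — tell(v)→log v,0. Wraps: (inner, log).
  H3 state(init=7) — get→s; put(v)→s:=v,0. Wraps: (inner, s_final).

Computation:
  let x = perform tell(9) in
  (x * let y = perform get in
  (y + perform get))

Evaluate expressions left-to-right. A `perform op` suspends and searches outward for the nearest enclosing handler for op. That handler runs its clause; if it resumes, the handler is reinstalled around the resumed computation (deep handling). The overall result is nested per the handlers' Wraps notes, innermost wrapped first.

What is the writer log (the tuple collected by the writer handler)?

Working:
tell(9) @ H2 ⇒ log+=9
get @ H3 ⇒ 7
get @ H3 ⇒ 7
H0 returns 0
H1 returns [0]
H2 returns ([0], (9))
H3 returns (([0], (9)), 7)
= (([0], (9)), 7)

Answer: (9)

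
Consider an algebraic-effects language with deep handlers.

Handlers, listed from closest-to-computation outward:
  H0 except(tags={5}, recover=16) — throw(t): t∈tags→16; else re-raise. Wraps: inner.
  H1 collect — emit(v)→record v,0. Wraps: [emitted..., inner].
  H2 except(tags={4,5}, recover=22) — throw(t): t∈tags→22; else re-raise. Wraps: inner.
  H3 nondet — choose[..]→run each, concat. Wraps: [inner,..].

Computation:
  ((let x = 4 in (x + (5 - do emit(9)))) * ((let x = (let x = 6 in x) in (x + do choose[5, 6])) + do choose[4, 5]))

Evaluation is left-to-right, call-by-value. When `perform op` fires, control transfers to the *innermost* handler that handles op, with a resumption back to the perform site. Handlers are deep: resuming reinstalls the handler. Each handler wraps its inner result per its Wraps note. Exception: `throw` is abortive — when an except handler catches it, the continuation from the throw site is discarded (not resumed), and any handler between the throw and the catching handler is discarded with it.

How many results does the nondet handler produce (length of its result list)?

Answer: 4

Working:
emit(9) @ H1 ⇒ out+=9
choose[5, 6] @ H3
  branch[0] choose=5:
    choose[4, 5] @ H3
      branch[0] choose=4:
        H0 returns 135
        H1 returns [9, 135]
        H2 returns [9, 135]
        H3 returns [[9, 135]]
      branch[1] choose=5:
        H0 returns 144
        H1 returns [9, 144]
        H2 returns [9, 144]
        H3 returns [[9, 144]]
  branch[1] choose=6:
    choose[4, 5] @ H3
      branch[0] choose=4:
        H0 returns 144
        H1 returns [9, 144]
        H2 returns [9, 144]
        H3 returns [[9, 144]]
      branch[1] choose=5:
        H0 returns 153
        H1 returns [9, 153]
        H2 returns [9, 153]
        H3 returns [[9, 153]]
= [[9, 135], [9, 144], [9, 144], [9, 153]]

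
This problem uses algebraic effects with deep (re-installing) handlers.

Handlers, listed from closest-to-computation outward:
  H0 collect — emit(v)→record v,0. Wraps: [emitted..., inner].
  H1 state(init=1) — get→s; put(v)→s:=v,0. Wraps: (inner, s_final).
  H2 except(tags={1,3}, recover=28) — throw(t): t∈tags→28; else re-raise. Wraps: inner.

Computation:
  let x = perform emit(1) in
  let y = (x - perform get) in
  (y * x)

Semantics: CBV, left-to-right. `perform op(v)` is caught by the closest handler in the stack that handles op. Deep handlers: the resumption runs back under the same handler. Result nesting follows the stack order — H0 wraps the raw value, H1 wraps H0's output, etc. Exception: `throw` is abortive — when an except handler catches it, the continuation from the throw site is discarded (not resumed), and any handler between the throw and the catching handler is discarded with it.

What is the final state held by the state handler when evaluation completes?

Working:
emit(1) @ H0 ⇒ out+=1
get @ H1 ⇒ 1
H0 returns [1, 0]
H1 returns ([1, 0], 1)
H2 returns ([1, 0], 1)
= ([1, 0], 1)

Answer: 1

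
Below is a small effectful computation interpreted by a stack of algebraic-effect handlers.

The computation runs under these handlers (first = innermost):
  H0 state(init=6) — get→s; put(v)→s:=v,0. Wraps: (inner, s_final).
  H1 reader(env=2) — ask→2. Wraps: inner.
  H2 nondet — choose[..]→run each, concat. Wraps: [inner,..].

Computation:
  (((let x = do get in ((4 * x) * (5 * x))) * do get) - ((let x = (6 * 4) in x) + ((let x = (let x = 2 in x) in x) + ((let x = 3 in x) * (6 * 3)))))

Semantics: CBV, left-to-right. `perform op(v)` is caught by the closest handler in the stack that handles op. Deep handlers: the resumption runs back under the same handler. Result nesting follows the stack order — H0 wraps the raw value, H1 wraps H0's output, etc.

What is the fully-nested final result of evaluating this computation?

Working:
get @ H0 ⇒ 6
get @ H0 ⇒ 6
H0 returns (4240, 6)
H1 returns (4240, 6)
H2 returns [(4240, 6)]
= [(4240, 6)]

Answer: [(4240, 6)]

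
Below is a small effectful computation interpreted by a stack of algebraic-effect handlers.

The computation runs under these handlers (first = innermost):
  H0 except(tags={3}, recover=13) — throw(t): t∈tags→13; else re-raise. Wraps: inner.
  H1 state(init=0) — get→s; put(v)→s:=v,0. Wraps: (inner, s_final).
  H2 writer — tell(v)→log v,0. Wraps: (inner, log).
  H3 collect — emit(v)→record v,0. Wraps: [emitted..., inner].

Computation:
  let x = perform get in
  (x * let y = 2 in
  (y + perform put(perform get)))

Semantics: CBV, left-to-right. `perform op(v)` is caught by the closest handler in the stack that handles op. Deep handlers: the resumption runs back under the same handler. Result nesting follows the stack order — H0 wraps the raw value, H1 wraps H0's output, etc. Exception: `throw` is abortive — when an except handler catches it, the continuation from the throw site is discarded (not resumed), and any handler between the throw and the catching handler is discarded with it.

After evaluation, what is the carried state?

Working:
get @ H1 ⇒ 0
get @ H1 ⇒ 0
put(0) @ H1 ⇒ s:=0
H0 returns 0
H1 returns (0, 0)
H2 returns ((0, 0), ())
H3 returns [((0, 0), ())]
= [((0, 0), ())]

Answer: 0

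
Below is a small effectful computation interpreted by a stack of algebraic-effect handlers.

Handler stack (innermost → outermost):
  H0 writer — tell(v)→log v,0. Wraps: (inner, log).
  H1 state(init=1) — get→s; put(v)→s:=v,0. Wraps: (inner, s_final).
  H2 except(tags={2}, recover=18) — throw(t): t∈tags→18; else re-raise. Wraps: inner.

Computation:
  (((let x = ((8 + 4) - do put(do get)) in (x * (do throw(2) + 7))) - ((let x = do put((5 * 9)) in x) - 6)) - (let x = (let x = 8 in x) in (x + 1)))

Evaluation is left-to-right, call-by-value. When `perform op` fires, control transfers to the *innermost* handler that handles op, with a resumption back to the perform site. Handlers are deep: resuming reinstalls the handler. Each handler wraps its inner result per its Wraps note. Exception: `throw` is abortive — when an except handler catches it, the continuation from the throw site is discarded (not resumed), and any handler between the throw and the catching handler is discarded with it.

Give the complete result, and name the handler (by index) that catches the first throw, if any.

Step-by-step:
get @ H1 ⇒ 1
put(1) @ H1 ⇒ s:=1
throw(2) @ H2 caught ⇒ 18
= 18

Answer: 18 ; first throw caught by: H2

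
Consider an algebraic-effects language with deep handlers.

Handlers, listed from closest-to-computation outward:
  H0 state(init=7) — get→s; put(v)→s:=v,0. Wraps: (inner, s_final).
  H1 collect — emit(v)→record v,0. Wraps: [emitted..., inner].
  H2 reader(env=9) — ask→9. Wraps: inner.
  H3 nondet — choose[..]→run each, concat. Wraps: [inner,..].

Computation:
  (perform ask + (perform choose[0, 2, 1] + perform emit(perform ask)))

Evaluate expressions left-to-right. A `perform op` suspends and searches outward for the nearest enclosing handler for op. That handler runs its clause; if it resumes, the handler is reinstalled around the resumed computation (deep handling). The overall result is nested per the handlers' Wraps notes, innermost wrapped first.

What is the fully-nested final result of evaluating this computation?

Answer: [[9, (9, 7)], [9, (11, 7)], [9, (10, 7)]]

Evaluation trace:
ask @ H2 ⇒ 9
choose[0, 2, 1] @ H3
  branch[0] choose=0:
    ask @ H2 ⇒ 9
    emit(9) @ H1 ⇒ out+=9
    H0 returns (9, 7)
    H1 returns [9, (9, 7)]
    H2 returns [9, (9, 7)]
    H3 returns [[9, (9, 7)]]
  branch[1] choose=2:
    ask @ H2 ⇒ 9
    emit(9) @ H1 ⇒ out+=9
    H0 returns (11, 7)
    H1 returns [9, (11, 7)]
    H2 returns [9, (11, 7)]
    H3 returns [[9, (11, 7)]]
  branch[2] choose=1:
    ask @ H2 ⇒ 9
    emit(9) @ H1 ⇒ out+=9
    H0 returns (10, 7)
    H1 returns [9, (10, 7)]
    H2 returns [9, (10, 7)]
    H3 returns [[9, (10, 7)]]
= [[9, (9, 7)], [9, (11, 7)], [9, (10, 7)]]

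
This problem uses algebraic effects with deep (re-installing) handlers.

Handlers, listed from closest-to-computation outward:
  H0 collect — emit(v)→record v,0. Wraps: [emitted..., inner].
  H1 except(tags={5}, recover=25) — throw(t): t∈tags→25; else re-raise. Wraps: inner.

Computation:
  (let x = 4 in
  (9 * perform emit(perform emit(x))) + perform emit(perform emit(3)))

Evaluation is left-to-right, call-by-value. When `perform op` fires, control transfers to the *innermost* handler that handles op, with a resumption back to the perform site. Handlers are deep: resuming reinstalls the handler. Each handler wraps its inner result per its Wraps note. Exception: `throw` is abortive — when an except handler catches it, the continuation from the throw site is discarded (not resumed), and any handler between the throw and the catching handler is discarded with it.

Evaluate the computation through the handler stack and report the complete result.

Evaluation trace:
emit(4) @ H0 ⇒ out+=4
emit(0) @ H0 ⇒ out+=0
emit(3) @ H0 ⇒ out+=3
emit(0) @ H0 ⇒ out+=0
H0 returns [4, 0, 3, 0, 0]
H1 returns [4, 0, 3, 0, 0]
= [4, 0, 3, 0, 0]

Answer: [4, 0, 3, 0, 0]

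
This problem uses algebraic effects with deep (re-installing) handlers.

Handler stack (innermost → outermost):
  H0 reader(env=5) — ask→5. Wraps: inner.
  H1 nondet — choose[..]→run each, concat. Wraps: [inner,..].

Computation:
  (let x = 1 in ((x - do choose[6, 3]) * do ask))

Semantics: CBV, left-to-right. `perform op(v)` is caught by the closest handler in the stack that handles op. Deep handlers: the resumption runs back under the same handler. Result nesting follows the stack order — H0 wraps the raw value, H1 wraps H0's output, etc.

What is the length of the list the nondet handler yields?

Evaluation trace:
choose[6, 3] @ H1
  branch[0] choose=6:
    ask @ H0 ⇒ 5
    H0 returns -25
    H1 returns [-25]
  branch[1] choose=3:
    ask @ H0 ⇒ 5
    H0 returns -10
    H1 returns [-10]
= [-25, -10]

Answer: 2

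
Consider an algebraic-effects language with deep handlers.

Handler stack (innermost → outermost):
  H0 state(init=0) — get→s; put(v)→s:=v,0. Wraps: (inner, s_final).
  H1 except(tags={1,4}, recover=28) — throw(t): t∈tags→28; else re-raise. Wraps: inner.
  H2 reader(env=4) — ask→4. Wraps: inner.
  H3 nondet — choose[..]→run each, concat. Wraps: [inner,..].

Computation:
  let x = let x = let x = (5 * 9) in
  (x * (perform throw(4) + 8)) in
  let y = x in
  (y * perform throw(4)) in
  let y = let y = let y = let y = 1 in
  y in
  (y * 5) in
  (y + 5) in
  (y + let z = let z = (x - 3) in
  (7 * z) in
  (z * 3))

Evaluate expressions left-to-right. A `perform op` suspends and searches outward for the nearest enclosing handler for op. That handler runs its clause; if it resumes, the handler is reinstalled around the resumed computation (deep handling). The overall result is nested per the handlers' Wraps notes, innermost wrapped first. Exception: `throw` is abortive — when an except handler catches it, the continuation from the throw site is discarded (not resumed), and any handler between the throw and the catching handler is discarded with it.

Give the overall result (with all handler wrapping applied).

Answer: [28]

Working:
throw(4) @ H1 caught ⇒ 28
H2 returns 28
H3 returns [28]
= [28]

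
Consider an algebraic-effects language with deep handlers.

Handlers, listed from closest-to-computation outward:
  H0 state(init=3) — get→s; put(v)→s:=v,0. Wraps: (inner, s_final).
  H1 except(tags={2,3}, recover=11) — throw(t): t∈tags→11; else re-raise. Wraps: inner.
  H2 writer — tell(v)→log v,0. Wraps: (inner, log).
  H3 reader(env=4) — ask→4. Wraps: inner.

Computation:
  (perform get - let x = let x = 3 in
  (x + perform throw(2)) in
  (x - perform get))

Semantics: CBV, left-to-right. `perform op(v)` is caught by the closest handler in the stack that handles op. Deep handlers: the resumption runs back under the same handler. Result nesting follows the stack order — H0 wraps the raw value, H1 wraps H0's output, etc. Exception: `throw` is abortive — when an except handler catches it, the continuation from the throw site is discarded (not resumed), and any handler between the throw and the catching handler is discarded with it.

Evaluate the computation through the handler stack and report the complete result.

Working:
get @ H0 ⇒ 3
throw(2) @ H1 caught ⇒ 11
H2 returns (11, ())
H3 returns (11, ())
= (11, ())

Answer: (11, ())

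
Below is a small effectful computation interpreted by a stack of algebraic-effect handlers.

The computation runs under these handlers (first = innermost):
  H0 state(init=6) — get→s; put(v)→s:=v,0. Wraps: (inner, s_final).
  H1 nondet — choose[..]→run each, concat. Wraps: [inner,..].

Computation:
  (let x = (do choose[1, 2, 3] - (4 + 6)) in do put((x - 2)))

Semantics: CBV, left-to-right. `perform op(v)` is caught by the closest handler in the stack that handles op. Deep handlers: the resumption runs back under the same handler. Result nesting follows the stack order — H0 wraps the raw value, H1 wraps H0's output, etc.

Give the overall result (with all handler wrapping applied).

Answer: [(0, -11), (0, -10), (0, -9)]

Step-by-step:
choose[1, 2, 3] @ H1
  branch[0] choose=1:
    put(-11) @ H0 ⇒ s:=-11
    H0 returns (0, -11)
    H1 returns [(0, -11)]
  branch[1] choose=2:
    put(-10) @ H0 ⇒ s:=-10
    H0 returns (0, -10)
    H1 returns [(0, -10)]
  branch[2] choose=3:
    put(-9) @ H0 ⇒ s:=-9
    H0 returns (0, -9)
    H1 returns [(0, -9)]
= [(0, -11), (0, -10), (0, -9)]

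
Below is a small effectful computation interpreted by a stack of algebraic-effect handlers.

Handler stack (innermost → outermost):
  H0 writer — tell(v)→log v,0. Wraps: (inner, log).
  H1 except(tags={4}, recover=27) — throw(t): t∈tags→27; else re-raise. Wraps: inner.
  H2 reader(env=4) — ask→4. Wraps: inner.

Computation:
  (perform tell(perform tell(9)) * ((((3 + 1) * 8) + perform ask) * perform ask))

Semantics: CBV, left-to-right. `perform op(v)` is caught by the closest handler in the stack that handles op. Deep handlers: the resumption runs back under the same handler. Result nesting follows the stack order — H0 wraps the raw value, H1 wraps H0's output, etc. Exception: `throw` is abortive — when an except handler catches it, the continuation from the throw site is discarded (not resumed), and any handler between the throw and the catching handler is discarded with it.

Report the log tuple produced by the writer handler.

Evaluation trace:
tell(9) @ H0 ⇒ log+=9
tell(0) @ H0 ⇒ log+=0
ask @ H2 ⇒ 4
ask @ H2 ⇒ 4
H0 returns (0, (9, 0))
H1 returns (0, (9, 0))
H2 returns (0, (9, 0))
= (0, (9, 0))

Answer: (9, 0)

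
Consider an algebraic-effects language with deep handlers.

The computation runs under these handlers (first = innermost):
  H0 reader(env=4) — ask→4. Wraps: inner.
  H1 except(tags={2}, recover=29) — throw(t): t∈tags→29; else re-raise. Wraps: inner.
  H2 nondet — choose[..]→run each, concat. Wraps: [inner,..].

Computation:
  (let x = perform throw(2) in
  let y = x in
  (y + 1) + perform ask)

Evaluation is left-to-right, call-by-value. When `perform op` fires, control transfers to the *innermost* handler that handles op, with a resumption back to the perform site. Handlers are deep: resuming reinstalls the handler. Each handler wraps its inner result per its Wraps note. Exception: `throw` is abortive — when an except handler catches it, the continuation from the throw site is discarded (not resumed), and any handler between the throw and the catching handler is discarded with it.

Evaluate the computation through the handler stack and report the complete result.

Step-by-step:
throw(2) @ H1 caught ⇒ 29
H2 returns [29]
= [29]

Answer: [29]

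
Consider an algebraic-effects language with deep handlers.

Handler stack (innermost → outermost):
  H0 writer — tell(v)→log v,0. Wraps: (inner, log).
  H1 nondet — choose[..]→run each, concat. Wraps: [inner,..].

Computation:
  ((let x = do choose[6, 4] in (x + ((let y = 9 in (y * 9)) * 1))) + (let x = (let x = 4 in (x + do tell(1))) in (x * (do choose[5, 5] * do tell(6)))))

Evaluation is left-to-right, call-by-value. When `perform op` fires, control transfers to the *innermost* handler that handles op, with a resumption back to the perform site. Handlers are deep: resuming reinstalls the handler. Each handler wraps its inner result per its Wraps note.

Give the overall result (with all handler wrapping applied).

Evaluation trace:
choose[6, 4] @ H1
  branch[0] choose=6:
    tell(1) @ H0 ⇒ log+=1
    choose[5, 5] @ H1
      branch[0] choose=5:
        tell(6) @ H0 ⇒ log+=6
        H0 returns (87, (1, 6))
        H1 returns [(87, (1, 6))]
      branch[1] choose=5:
        tell(6) @ H0 ⇒ log+=6
        H0 returns (87, (1, 6))
        H1 returns [(87, (1, 6))]
  branch[1] choose=4:
    tell(1) @ H0 ⇒ log+=1
    choose[5, 5] @ H1
      branch[0] choose=5:
        tell(6) @ H0 ⇒ log+=6
        H0 returns (85, (1, 6))
        H1 returns [(85, (1, 6))]
      branch[1] choose=5:
        tell(6) @ H0 ⇒ log+=6
        H0 returns (85, (1, 6))
        H1 returns [(85, (1, 6))]
= [(87, (1, 6)), (87, (1, 6)), (85, (1, 6)), (85, (1, 6))]

Answer: [(87, (1, 6)), (87, (1, 6)), (85, (1, 6)), (85, (1, 6))]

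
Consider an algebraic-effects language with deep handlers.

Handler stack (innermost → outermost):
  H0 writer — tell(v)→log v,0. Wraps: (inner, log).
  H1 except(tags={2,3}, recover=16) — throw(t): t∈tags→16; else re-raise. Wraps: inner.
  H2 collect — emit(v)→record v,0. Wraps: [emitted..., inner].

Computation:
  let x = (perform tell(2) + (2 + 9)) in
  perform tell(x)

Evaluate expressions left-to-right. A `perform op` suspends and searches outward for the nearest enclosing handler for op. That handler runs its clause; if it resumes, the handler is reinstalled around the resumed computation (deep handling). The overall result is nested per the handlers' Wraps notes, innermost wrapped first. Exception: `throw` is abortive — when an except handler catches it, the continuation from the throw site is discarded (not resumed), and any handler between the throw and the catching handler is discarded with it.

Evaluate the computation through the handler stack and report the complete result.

Answer: [(0, (2, 11))]

Step-by-step:
tell(2) @ H0 ⇒ log+=2
tell(11) @ H0 ⇒ log+=11
H0 returns (0, (2, 11))
H1 returns (0, (2, 11))
H2 returns [(0, (2, 11))]
= [(0, (2, 11))]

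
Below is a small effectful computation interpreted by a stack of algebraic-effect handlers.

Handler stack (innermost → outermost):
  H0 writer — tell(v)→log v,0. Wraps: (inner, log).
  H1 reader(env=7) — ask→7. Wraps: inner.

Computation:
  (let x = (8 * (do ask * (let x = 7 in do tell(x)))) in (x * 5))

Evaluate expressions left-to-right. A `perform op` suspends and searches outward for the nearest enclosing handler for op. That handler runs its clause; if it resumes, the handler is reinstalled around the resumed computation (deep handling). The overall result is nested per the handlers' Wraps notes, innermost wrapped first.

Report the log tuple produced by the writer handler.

Answer: (7)

Step-by-step:
ask @ H1 ⇒ 7
tell(7) @ H0 ⇒ log+=7
H0 returns (0, (7))
H1 returns (0, (7))
= (0, (7))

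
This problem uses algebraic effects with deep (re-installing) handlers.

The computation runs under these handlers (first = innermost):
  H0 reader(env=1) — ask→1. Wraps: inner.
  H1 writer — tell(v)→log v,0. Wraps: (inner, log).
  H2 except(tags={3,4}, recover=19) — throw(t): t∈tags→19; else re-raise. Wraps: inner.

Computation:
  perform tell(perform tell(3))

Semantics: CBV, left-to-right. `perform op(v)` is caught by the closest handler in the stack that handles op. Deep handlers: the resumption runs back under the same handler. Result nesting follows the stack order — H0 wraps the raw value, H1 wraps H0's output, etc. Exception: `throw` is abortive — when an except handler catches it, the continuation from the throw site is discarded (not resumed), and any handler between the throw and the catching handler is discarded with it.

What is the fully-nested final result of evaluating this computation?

Answer: (0, (3, 0))

Step-by-step:
tell(3) @ H1 ⇒ log+=3
tell(0) @ H1 ⇒ log+=0
H0 returns 0
H1 returns (0, (3, 0))
H2 returns (0, (3, 0))
= (0, (3, 0))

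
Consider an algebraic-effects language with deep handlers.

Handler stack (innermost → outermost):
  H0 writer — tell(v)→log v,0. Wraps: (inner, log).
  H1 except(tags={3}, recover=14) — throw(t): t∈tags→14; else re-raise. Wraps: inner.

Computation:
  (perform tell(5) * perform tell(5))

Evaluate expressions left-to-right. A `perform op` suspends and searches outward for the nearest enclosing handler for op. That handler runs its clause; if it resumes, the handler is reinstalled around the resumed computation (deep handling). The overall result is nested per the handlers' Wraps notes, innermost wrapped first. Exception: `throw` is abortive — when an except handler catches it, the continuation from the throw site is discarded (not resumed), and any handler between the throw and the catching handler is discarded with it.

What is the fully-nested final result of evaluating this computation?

Evaluation trace:
tell(5) @ H0 ⇒ log+=5
tell(5) @ H0 ⇒ log+=5
H0 returns (0, (5, 5))
H1 returns (0, (5, 5))
= (0, (5, 5))

Answer: (0, (5, 5))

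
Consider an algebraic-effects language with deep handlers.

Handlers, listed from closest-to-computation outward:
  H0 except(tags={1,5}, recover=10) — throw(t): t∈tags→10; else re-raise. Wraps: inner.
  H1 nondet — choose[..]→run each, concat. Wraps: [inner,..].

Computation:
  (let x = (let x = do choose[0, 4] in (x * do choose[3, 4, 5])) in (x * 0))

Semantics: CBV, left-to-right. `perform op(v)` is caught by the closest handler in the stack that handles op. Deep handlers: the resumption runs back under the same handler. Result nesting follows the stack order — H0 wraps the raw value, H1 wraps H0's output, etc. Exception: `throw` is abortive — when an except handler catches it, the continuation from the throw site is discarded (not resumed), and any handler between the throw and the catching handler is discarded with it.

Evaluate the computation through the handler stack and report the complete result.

Answer: [0, 0, 0, 0, 0, 0]

Working:
choose[0, 4] @ H1
  branch[0] choose=0:
    choose[3, 4, 5] @ H1
      branch[0] choose=3:
        H0 returns 0
        H1 returns [0]
      branch[1] choose=4:
        H0 returns 0
        H1 returns [0]
      branch[2] choose=5:
        H0 returns 0
        H1 returns [0]
  branch[1] choose=4:
    choose[3, 4, 5] @ H1
      branch[0] choose=3:
        H0 returns 0
        H1 returns [0]
      branch[1] choose=4:
        H0 returns 0
        H1 returns [0]
      branch[2] choose=5:
        H0 returns 0
        H1 returns [0]
= [0, 0, 0, 0, 0, 0]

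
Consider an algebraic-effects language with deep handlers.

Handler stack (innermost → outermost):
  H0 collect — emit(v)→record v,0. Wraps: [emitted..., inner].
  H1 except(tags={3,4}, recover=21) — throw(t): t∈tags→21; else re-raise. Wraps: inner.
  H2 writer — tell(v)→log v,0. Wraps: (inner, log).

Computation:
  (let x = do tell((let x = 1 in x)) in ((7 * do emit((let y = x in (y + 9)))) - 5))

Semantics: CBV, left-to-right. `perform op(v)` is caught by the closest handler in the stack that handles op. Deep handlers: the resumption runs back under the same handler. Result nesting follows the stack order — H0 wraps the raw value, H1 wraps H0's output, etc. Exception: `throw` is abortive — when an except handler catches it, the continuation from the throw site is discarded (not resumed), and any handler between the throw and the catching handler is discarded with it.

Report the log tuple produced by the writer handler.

Step-by-step:
tell(1) @ H2 ⇒ log+=1
emit(9) @ H0 ⇒ out+=9
H0 returns [9, -5]
H1 returns [9, -5]
H2 returns ([9, -5], (1))
= ([9, -5], (1))

Answer: (1)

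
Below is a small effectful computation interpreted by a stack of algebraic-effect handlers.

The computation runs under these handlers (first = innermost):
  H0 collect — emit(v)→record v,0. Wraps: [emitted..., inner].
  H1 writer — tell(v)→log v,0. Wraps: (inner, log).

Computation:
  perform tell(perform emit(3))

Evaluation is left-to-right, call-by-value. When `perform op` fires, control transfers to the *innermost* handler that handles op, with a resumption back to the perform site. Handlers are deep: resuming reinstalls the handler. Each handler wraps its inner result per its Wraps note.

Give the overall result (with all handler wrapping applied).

Answer: ([3, 0], (0))

Working:
emit(3) @ H0 ⇒ out+=3
tell(0) @ H1 ⇒ log+=0
H0 returns [3, 0]
H1 returns ([3, 0], (0))
= ([3, 0], (0))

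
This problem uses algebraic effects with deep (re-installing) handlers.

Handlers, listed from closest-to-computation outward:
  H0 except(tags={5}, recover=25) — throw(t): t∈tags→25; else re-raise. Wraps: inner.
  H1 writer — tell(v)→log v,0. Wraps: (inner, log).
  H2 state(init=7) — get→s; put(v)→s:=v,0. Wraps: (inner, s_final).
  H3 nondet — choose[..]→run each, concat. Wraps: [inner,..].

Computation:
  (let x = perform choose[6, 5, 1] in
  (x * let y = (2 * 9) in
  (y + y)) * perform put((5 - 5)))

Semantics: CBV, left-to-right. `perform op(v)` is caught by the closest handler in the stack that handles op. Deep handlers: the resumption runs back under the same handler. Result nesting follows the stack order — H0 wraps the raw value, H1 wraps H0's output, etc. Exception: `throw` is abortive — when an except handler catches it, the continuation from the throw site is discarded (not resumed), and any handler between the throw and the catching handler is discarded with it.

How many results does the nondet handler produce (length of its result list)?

Working:
choose[6, 5, 1] @ H3
  branch[0] choose=6:
    put(0) @ H2 ⇒ s:=0
    H0 returns 0
    H1 returns (0, ())
    H2 returns ((0, ()), 0)
    H3 returns [((0, ()), 0)]
  branch[1] choose=5:
    put(0) @ H2 ⇒ s:=0
    H0 returns 0
    H1 returns (0, ())
    H2 returns ((0, ()), 0)
    H3 returns [((0, ()), 0)]
  branch[2] choose=1:
    put(0) @ H2 ⇒ s:=0
    H0 returns 0
    H1 returns (0, ())
    H2 returns ((0, ()), 0)
    H3 returns [((0, ()), 0)]
= [((0, ()), 0), ((0, ()), 0), ((0, ()), 0)]

Answer: 3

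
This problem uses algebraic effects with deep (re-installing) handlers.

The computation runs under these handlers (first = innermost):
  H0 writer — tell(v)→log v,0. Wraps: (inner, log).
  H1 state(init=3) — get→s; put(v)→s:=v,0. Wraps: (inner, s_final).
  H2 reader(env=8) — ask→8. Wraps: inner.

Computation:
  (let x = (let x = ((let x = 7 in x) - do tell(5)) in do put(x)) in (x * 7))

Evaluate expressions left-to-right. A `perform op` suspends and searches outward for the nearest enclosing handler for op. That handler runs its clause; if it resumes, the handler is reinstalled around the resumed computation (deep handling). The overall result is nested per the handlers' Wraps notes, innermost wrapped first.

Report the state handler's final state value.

Working:
tell(5) @ H0 ⇒ log+=5
put(7) @ H1 ⇒ s:=7
H0 returns (0, (5))
H1 returns ((0, (5)), 7)
H2 returns ((0, (5)), 7)
= ((0, (5)), 7)

Answer: 7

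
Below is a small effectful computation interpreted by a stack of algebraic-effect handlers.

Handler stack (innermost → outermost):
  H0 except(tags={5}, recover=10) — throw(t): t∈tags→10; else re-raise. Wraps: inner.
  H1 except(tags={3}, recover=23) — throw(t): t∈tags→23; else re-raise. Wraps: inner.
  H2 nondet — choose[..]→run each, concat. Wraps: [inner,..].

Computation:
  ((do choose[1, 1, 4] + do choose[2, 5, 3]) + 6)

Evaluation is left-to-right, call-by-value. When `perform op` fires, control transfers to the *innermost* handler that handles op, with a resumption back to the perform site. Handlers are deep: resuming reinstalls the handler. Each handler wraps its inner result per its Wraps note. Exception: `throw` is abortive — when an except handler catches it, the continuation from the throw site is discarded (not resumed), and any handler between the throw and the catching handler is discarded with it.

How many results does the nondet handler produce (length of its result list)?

Step-by-step:
choose[1, 1, 4] @ H2
  branch[0] choose=1:
    choose[2, 5, 3] @ H2
      branch[0] choose=2:
        H0 returns 9
        H1 returns 9
        H2 returns [9]
      branch[1] choose=5:
        H0 returns 12
        H1 returns 12
        H2 returns [12]
      branch[2] choose=3:
        H0 returns 10
        H1 returns 10
        H2 returns [10]
  branch[1] choose=1:
    choose[2, 5, 3] @ H2
      branch[0] choose=2:
        H0 returns 9
        H1 returns 9
        H2 returns [9]
      branch[1] choose=5:
        H0 returns 12
        H1 returns 12
        H2 returns [12]
      branch[2] choose=3:
        H0 returns 10
        H1 returns 10
        H2 returns [10]
  branch[2] choose=4:
    choose[2, 5, 3] @ H2
      branch[0] choose=2:
        H0 returns 12
        H1 returns 12
        H2 returns [12]
      branch[1] choose=5:
        H0 returns 15
        H1 returns 15
        H2 returns [15]
      branch[2] choose=3:
        H0 returns 13
        H1 returns 13
        H2 returns [13]
= [9, 12, 10, 9, 12, 10, 12, 15, 13]

Answer: 9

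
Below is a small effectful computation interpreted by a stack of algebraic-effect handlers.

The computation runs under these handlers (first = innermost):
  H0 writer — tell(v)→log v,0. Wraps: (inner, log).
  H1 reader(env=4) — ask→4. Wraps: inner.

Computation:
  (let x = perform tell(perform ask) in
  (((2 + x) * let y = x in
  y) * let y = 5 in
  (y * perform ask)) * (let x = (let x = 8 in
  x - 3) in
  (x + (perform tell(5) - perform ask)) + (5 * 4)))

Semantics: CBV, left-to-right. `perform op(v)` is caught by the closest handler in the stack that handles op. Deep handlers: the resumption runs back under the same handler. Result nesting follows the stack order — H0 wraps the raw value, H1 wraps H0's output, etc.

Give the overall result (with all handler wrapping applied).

Answer: (0, (4, 5))

Evaluation trace:
ask @ H1 ⇒ 4
tell(4) @ H0 ⇒ log+=4
ask @ H1 ⇒ 4
tell(5) @ H0 ⇒ log+=5
ask @ H1 ⇒ 4
H0 returns (0, (4, 5))
H1 returns (0, (4, 5))
= (0, (4, 5))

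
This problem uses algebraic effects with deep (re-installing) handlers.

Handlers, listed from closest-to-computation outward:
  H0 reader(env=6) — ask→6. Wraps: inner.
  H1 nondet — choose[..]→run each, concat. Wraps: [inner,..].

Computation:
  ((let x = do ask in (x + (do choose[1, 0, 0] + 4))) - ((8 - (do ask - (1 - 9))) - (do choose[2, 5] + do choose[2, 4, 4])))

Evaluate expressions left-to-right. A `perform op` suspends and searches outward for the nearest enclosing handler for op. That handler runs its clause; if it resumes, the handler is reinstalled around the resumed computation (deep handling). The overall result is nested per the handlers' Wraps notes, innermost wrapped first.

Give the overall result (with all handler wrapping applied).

Answer: [21, 23, 23, 24, 26, 26, 20, 22, 22, 23, 25, 25, 20, 22, 22, 23, 25, 25]

Step-by-step:
ask @ H0 ⇒ 6
choose[1, 0, 0] @ H1
  branch[0] choose=1:
    ask @ H0 ⇒ 6
    choose[2, 5] @ H1
      branch[0] choose=2:
        choose[2, 4, 4] @ H1
          branch[0] choose=2:
            H0 returns 21
            H1 returns [21]
          branch[1] choose=4:
            H0 returns 23
            H1 returns [23]
          branch[2] choose=4:
            H0 returns 23
            H1 returns [23]
      branch[1] choose=5:
        choose[2, 4, 4] @ H1
          branch[0] choose=2:
            H0 returns 24
            H1 returns [24]
          branch[1] choose=4:
            H0 returns 26
            H1 returns [26]
          branch[2] choose=4:
            H0 returns 26
            H1 returns [26]
  branch[1] choose=0:
    ask @ H0 ⇒ 6
    choose[2, 5] @ H1
      branch[0] choose=2:
        choose[2, 4, 4] @ H1
          branch[0] choose=2:
            H0 returns 20
            H1 returns [20]
          branch[1] choose=4:
            H0 returns 22
            H1 returns [22]
          branch[2] choose=4:
            H0 returns 22
            H1 returns [22]
      branch[1] choose=5:
        choose[2, 4, 4] @ H1
          branch[0] choose=2:
            H0 returns 23
            H1 returns [23]
          branch[1] choose=4:
            H0 returns 25
            H1 returns [25]
          branch[2] choose=4:
            H0 returns 25
            H1 returns [25]
  branch[2] choose=0:
    ask @ H0 ⇒ 6
    choose[2, 5] @ H1
      branch[0] choose=2:
        choose[2, 4, 4] @ H1
          branch[0] choose=2:
            H0 returns 20
            H1 returns [20]
          branch[1] choose=4:
            H0 returns 22
            H1 returns [22]
          branch[2] choose=4:
            H0 returns 22
            H1 returns [22]
      branch[1] choose=5:
        choose[2, 4, 4] @ H1
          branch[0] choose=2:
            H0 returns 23
            H1 returns [23]
          branch[1] choose=4:
            H0 returns 25
            H1 returns [25]
          branch[2] choose=4:
            H0 returns 25
            H1 returns [25]
= [21, 23, 23, 24, 26, 26, 20, 22, 22, 23, 25, 25, 20, 22, 22, 23, 25, 25]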